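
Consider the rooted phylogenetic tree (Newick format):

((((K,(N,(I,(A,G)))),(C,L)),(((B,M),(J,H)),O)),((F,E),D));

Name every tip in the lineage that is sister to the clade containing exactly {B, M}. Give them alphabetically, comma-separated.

H, J

The clade containing exactly {B, M} attaches to the tree at the node subtending ((B,M),(J,H)).
The other lineage descending from that same node — the sister group — is (J,H); its 2 tips in alphabetical order are the answer.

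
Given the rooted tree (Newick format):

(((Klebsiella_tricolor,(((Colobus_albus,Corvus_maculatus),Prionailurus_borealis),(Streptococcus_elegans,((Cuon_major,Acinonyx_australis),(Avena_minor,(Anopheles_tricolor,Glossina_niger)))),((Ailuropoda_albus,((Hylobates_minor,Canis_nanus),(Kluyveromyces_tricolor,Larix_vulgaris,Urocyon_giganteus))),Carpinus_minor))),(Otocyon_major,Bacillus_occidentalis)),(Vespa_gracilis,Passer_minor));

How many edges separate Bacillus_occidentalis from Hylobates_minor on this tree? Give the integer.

9

The MRCA of Bacillus_occidentalis and Hylobates_minor is the node subtending ((Klebsiella_tricolor,(((Colobus_albus,Corvus_maculatus),Prionailurus_borealis),(Streptococcus_elegans,((Cuon_major,Acinonyx_australis),(Avena_minor,(Anopheles_tricolor,Glossina_niger)))),((Ailuropoda_albus,((Hylobates_minor,Canis_nanus),(Kluyveromyces_tricolor,Larix_vulgaris,Urocyon_giganteus))),Carpinus_minor))),(Otocyon_major,Bacillus_occidentalis)).
From Bacillus_occidentalis up to that node: 2 branches. From Hylobates_minor up to the same node: 7 branches. Total: 2 + 7 = 9.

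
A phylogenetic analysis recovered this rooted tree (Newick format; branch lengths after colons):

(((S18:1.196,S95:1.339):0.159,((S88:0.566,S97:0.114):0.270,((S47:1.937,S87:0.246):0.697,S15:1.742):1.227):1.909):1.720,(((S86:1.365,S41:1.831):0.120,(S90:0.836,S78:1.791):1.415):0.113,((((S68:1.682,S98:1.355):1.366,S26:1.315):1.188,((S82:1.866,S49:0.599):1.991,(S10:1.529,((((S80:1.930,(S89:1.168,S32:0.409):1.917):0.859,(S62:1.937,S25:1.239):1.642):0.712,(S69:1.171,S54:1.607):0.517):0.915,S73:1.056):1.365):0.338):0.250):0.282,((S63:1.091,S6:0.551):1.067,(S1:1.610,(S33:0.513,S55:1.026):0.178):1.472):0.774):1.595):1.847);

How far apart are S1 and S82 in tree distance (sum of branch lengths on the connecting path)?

8.245

The path runs S1 → … → MRCA → … → S82; the MRCA is the node subtending ((((S68,S98),S26),((S82,S49),(S10,((((S80,(S89,S32)),(S62,S25)),(S69,S54)),S73)))),((S63,S6),(S1,(S33,S55)))).
Branch lengths along that path: 1.610 + 1.472 + 0.774 + 0.282 + 0.250 + 1.991 + 1.866 = 8.245.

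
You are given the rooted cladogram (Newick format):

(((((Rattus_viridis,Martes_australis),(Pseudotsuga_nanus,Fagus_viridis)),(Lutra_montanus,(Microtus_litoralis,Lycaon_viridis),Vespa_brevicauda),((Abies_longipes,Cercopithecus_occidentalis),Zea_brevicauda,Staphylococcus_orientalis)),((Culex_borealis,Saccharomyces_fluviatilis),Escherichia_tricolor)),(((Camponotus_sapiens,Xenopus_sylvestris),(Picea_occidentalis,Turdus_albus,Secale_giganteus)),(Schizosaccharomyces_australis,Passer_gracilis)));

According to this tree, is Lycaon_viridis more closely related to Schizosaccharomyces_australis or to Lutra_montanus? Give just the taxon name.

The MRCA of Lycaon_viridis and Lutra_montanus subtends (Lutra_montanus,(Microtus_litoralis,Lycaon_viridis),Vespa_brevicauda) (4 taxa).
The MRCA of Lycaon_viridis and Schizosaccharomyces_australis is the root, subtending the entire tree (22 taxa).
The first is nested inside the second, so Lycaon_viridis shares a more recent common ancestor with Lutra_montanus.

Lutra_montanus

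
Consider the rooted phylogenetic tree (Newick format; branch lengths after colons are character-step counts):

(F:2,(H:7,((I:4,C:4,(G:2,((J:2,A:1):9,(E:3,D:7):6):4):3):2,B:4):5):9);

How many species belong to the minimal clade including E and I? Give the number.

The MRCA of E and I is the node subtending (I,C,(G,((J,A),(E,D)))).
That clade contains 7 terminal taxa: A, C, D, E, G, I, J.

7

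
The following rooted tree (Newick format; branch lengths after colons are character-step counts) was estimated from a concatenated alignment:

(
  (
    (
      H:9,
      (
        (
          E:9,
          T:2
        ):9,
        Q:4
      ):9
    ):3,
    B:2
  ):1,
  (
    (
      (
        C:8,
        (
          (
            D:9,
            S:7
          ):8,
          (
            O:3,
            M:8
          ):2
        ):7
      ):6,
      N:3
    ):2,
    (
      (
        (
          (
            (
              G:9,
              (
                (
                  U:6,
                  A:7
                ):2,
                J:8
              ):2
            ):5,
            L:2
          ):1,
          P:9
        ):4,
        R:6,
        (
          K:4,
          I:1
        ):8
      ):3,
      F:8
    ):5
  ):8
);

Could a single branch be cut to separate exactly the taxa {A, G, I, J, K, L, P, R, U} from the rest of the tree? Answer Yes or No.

The most recent common ancestor of these taxa subtends ((((G,((U,A),J)),L),P),R,(K,I)).
That clade has exactly 9 tips — every listed taxon and nothing else — so the group is monophyletic.

Yes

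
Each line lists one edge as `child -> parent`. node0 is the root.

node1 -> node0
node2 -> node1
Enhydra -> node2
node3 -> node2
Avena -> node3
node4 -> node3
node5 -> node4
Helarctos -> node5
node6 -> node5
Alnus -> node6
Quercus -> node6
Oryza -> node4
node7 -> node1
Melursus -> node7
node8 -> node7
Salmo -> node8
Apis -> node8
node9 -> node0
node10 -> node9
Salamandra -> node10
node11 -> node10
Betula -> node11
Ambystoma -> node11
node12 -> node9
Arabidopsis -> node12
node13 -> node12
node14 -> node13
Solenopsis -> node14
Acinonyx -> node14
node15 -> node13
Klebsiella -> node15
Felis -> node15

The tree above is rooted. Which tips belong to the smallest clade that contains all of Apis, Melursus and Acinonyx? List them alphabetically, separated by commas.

Acinonyx, Alnus, Ambystoma, Apis, Arabidopsis, Avena, Betula, Enhydra, Felis, Helarctos, Klebsiella, Melursus, Oryza, Quercus, Salamandra, Salmo, Solenopsis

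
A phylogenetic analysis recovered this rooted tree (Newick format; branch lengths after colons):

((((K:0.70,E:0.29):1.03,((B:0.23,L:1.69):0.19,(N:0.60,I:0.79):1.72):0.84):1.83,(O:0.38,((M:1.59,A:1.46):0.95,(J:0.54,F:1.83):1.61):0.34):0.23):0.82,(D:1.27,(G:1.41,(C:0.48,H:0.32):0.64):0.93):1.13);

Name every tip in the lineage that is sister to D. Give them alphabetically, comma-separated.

D attaches to the tree at the node subtending (D,(G,(C,H))).
The other lineage descending from that same node — the sister group — is (G,(C,H)); its 3 tips in alphabetical order are the answer.

C, G, H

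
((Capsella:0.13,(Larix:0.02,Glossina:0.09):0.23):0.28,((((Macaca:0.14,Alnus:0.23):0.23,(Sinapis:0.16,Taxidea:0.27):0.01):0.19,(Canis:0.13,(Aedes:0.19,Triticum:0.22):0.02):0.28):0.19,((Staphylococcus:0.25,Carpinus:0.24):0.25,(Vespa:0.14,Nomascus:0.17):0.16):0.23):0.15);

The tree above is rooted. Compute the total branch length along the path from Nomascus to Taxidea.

1.22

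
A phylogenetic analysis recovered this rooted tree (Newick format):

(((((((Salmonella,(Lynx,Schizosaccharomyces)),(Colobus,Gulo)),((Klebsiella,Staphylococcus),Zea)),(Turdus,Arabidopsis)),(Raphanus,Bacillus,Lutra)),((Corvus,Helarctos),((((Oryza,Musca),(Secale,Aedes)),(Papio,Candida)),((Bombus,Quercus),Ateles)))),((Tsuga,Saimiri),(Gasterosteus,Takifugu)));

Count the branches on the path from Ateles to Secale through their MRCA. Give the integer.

6

The MRCA of Ateles and Secale is the node subtending ((((Oryza,Musca),(Secale,Aedes)),(Papio,Candida)),((Bombus,Quercus),Ateles)).
From Ateles up to that node: 2 branches. From Secale up to the same node: 4 branches. Total: 2 + 4 = 6.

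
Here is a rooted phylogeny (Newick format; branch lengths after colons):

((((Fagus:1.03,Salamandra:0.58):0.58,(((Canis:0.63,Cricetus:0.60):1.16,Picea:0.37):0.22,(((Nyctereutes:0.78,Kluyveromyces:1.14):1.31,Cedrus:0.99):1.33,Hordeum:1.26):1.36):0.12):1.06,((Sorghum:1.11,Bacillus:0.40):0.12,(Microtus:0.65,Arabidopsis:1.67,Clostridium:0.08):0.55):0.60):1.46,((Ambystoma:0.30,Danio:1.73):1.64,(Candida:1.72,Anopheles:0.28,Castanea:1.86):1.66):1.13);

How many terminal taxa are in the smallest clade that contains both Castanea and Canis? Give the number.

19

The MRCA of Castanea and Canis is the root, so the clade is the entire tree.
That clade contains 19 terminal taxa: Ambystoma, Anopheles, Arabidopsis, Bacillus, Candida, Canis, Castanea, Cedrus, Clostridium, Cricetus, Danio, Fagus, Hordeum, Kluyveromyces, Microtus, Nyctereutes, Picea, Salamandra, Sorghum.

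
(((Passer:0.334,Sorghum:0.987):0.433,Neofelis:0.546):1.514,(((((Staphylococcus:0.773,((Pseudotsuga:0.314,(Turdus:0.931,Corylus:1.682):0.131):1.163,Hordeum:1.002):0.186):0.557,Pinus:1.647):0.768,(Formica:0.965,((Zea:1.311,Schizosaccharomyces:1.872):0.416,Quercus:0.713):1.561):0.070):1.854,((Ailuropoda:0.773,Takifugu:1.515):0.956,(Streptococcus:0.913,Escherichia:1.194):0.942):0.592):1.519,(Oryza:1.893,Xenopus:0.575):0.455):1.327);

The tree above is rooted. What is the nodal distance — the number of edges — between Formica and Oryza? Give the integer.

6

The MRCA of Formica and Oryza is the node subtending (((((Staphylococcus,((Pseudotsuga,(Turdus,Corylus)),Hordeum)),Pinus),(Formica,((Zea,Schizosaccharomyces),Quercus))),((Ailuropoda,Takifugu),(Streptococcus,Escherichia))),(Oryza,Xenopus)).
From Formica up to that node: 4 branches. From Oryza up to the same node: 2 branches. Total: 4 + 2 = 6.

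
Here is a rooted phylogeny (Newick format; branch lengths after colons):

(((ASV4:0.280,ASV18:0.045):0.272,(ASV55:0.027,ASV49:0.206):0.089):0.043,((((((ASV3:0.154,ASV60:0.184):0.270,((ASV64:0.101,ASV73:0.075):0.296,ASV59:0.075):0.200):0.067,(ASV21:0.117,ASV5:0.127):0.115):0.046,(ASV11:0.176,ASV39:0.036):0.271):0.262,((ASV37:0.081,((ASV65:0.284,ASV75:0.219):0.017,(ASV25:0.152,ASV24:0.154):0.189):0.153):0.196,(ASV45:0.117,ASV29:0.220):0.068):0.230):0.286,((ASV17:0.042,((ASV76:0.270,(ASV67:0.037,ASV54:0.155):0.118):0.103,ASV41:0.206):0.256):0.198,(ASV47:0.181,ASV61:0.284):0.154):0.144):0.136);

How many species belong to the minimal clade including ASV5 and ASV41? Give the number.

The MRCA of ASV5 and ASV41 is the node subtending ((((((ASV3,ASV60),((ASV64,ASV73),ASV59)),(ASV21,ASV5)),(ASV11,ASV39)),((ASV37,((ASV65,ASV75),(ASV25,ASV24))),(ASV45,ASV29))),((ASV17,((ASV76,(ASV67,ASV54)),ASV41)),(ASV47,ASV61))).
That clade contains 23 terminal taxa: ASV11, ASV17, ASV21, ASV24, ASV25, ASV29, ASV3, ASV37, ASV39, ASV41, ASV45, ASV47, ASV5, ASV54, ASV59, ASV60, ASV61, ASV64, ASV65, ASV67, ASV73, ASV75, ASV76.

23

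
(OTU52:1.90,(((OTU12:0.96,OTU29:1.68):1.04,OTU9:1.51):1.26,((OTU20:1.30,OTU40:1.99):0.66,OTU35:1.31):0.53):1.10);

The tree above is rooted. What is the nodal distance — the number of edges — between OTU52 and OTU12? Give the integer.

5

The MRCA of OTU52 and OTU12 is the root of the tree.
From OTU52 up to that node: 1 branch. From OTU12 up to the same node: 4 branches. Total: 1 + 4 = 5.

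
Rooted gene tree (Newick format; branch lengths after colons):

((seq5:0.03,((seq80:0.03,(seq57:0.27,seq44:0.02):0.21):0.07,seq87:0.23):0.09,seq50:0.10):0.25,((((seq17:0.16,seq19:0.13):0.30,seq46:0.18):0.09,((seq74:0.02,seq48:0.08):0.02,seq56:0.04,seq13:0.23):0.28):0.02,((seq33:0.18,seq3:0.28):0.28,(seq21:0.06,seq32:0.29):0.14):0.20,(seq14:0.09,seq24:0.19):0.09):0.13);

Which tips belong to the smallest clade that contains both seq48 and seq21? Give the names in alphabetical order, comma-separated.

Tracing seq48: it sits inside (seq74,seq48).
Tracing seq21: it sits inside (seq21,seq32).
The smallest clade enclosing both is ((((seq17,seq19),seq46),((seq74,seq48),seq56,seq13)),((seq33,seq3),(seq21,seq32)),(seq14,seq24)); the answer is its 13 terminal taxa in alphabetical order.

seq13, seq14, seq17, seq19, seq21, seq24, seq3, seq32, seq33, seq46, seq48, seq56, seq74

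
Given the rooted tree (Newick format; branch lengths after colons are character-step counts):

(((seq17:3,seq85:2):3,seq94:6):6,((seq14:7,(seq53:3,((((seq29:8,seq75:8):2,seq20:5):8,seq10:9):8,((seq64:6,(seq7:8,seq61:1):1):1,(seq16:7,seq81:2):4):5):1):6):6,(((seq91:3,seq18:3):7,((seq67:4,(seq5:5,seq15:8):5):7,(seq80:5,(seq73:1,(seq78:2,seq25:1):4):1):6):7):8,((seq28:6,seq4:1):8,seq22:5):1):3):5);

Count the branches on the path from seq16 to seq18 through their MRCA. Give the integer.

10

The MRCA of seq16 and seq18 is the node subtending ((seq14,(seq53,((((seq29,seq75),seq20),seq10),((seq64,(seq7,seq61)),(seq16,seq81))))),(((seq91,seq18),((seq67,(seq5,seq15)),(seq80,(seq73,(seq78,seq25))))),((seq28,seq4),seq22))).
From seq16 up to that node: 6 branches. From seq18 up to the same node: 4 branches. Total: 6 + 4 = 10.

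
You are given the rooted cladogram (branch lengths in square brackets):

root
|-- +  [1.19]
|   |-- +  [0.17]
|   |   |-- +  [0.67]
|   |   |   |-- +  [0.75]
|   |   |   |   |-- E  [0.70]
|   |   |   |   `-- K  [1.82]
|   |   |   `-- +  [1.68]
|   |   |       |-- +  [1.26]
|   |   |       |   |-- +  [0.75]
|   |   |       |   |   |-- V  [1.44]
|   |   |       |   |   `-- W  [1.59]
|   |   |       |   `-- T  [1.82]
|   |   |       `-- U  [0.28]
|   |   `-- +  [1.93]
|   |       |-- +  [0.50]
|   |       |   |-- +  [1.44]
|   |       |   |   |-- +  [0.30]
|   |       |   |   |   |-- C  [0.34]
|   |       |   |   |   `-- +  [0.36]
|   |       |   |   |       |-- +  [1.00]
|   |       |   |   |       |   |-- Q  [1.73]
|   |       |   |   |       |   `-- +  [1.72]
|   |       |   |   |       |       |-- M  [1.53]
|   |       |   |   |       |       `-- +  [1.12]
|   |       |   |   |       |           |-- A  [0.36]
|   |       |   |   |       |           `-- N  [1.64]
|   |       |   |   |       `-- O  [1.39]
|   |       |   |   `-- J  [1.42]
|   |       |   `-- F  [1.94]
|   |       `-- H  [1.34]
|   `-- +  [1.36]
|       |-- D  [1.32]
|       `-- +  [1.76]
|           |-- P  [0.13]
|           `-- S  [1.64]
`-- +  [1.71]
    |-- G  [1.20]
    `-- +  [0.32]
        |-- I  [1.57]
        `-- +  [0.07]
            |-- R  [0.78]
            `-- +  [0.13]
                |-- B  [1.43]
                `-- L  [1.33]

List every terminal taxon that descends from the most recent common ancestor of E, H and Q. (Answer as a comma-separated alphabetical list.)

Tracing E: it sits inside (E,K).
Tracing H: it sits inside ((((C,((Q,(M,(A,N))),O)),J),F),H).
Tracing Q: it sits inside (Q,(M,(A,N))).
The smallest clade enclosing all 3 is (((E,K),(((V,W),T),U)),((((C,((Q,(M,(A,N))),O)),J),F),H)); the answer is its 15 terminal taxa in alphabetical order.

A, C, E, F, H, J, K, M, N, O, Q, T, U, V, W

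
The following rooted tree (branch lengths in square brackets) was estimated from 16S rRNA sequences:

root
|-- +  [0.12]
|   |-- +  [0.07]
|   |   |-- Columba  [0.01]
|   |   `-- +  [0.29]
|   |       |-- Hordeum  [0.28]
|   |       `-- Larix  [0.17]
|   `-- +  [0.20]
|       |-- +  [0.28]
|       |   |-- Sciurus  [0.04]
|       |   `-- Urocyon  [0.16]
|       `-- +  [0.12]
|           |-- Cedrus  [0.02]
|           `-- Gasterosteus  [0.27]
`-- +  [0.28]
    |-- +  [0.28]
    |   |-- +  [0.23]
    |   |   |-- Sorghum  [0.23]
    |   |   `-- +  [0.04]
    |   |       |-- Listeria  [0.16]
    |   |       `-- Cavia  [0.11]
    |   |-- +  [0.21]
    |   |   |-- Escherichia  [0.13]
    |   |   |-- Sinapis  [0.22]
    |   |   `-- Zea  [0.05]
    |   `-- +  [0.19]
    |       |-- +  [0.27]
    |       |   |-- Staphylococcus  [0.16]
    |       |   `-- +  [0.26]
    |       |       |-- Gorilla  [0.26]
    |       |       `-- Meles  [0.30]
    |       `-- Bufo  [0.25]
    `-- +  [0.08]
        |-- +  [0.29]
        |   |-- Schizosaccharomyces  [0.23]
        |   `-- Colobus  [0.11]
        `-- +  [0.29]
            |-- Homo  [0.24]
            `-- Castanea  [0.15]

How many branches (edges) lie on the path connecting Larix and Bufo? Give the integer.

8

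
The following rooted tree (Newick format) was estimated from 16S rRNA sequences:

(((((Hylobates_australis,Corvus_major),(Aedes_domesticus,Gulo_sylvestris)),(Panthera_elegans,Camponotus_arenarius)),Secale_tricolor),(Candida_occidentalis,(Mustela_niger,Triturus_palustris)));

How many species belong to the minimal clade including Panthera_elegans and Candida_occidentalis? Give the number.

10

The MRCA of Panthera_elegans and Candida_occidentalis is the root, so the clade is the entire tree.
That clade contains 10 terminal taxa: Aedes_domesticus, Camponotus_arenarius, Candida_occidentalis, Corvus_major, Gulo_sylvestris, Hylobates_australis, Mustela_niger, Panthera_elegans, Secale_tricolor, Triturus_palustris.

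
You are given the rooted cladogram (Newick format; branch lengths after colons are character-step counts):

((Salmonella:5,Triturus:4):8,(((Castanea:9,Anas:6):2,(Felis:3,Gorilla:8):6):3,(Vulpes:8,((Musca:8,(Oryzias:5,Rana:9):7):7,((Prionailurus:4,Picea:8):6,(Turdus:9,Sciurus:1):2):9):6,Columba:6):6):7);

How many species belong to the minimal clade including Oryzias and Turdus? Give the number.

The MRCA of Oryzias and Turdus is the node subtending ((Musca,(Oryzias,Rana)),((Prionailurus,Picea),(Turdus,Sciurus))).
That clade contains 7 terminal taxa: Musca, Oryzias, Picea, Prionailurus, Rana, Sciurus, Turdus.

7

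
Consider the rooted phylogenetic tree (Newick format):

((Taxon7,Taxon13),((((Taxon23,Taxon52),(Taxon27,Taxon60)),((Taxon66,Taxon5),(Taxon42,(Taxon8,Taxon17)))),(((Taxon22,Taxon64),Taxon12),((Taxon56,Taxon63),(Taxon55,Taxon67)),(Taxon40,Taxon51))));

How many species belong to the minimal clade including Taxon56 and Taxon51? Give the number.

The MRCA of Taxon56 and Taxon51 is the node subtending (((Taxon22,Taxon64),Taxon12),((Taxon56,Taxon63),(Taxon55,Taxon67)),(Taxon40,Taxon51)).
That clade contains 9 terminal taxa: Taxon12, Taxon22, Taxon40, Taxon51, Taxon55, Taxon56, Taxon63, Taxon64, Taxon67.

9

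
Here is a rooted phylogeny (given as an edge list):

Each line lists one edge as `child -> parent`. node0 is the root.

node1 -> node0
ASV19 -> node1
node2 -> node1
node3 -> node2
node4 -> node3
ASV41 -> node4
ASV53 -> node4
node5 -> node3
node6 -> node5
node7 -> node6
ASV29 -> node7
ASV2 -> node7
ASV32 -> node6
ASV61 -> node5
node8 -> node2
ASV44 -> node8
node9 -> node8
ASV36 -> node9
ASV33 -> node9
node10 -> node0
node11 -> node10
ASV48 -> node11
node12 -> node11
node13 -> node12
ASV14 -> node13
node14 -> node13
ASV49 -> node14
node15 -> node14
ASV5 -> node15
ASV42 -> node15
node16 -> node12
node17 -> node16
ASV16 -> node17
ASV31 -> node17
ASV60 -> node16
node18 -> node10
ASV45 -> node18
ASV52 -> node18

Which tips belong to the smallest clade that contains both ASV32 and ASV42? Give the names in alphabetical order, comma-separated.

Tracing ASV32: it sits inside ((ASV29,ASV2),ASV32).
Tracing ASV42: it sits inside (ASV5,ASV42).
The smallest clade enclosing both is the whole tree (their MRCA is the root), so the answer is all 20 tips in alphabetical order.

ASV14, ASV16, ASV19, ASV2, ASV29, ASV31, ASV32, ASV33, ASV36, ASV41, ASV42, ASV44, ASV45, ASV48, ASV49, ASV5, ASV52, ASV53, ASV60, ASV61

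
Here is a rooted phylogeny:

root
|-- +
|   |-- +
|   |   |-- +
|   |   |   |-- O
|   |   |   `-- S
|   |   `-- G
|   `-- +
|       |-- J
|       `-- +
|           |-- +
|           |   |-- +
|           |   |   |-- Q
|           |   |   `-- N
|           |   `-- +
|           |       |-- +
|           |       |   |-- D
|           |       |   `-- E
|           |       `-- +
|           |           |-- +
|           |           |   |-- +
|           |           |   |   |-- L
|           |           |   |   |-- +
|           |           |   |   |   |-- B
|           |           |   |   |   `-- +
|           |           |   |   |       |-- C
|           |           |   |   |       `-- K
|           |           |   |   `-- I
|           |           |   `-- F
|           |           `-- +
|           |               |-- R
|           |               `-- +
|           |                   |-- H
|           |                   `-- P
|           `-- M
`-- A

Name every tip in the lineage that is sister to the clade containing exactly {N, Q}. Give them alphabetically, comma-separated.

The clade containing exactly {N, Q} attaches to the tree at the node subtending ((Q,N),((D,E),(((L,(B,(C,K)),I),F),(R,(H,P))))).
The other lineage descending from that same node — the sister group — is ((D,E),(((L,(B,(C,K)),I),F),(R,(H,P)))); its 11 tips in alphabetical order are the answer.

B, C, D, E, F, H, I, K, L, P, R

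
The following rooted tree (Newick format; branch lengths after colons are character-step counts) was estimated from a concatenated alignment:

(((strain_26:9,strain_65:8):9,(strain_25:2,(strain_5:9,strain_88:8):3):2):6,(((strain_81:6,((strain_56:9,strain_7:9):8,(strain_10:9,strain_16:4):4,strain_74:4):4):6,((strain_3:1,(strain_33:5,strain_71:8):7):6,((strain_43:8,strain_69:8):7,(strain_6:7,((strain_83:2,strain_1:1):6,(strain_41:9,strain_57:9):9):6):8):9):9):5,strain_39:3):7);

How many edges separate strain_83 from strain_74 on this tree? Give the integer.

The MRCA of strain_83 and strain_74 is the node subtending ((strain_81,((strain_56,strain_7),(strain_10,strain_16),strain_74)),((strain_3,(strain_33,strain_71)),((strain_43,strain_69),(strain_6,((strain_83,strain_1),(strain_41,strain_57)))))).
From strain_83 up to that node: 6 branches. From strain_74 up to the same node: 3 branches. Total: 6 + 3 = 9.

9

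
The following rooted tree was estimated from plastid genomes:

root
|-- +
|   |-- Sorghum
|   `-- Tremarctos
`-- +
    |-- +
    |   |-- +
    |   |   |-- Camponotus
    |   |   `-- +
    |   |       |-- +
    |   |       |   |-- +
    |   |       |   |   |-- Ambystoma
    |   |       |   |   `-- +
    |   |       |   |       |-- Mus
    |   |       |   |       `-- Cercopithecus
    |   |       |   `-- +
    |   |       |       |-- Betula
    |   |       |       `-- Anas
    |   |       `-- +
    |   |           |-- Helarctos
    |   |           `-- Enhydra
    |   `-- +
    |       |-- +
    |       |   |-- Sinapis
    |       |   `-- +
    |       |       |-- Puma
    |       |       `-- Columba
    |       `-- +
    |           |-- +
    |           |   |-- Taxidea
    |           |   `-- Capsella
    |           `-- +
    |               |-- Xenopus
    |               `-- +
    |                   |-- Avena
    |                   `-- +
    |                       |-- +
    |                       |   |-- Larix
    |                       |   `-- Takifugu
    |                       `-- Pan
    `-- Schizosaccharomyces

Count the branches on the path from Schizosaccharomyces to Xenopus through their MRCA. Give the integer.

6

The MRCA of Schizosaccharomyces and Xenopus is the node subtending (((Camponotus,(((Ambystoma,(Mus,Cercopithecus)),(Betula,Anas)),(Helarctos,Enhydra))),((Sinapis,(Puma,Columba)),((Taxidea,Capsella),(Xenopus,(Avena,((Larix,Takifugu),Pan)))))),Schizosaccharomyces).
From Schizosaccharomyces up to that node: 1 branch. From Xenopus up to the same node: 5 branches. Total: 1 + 5 = 6.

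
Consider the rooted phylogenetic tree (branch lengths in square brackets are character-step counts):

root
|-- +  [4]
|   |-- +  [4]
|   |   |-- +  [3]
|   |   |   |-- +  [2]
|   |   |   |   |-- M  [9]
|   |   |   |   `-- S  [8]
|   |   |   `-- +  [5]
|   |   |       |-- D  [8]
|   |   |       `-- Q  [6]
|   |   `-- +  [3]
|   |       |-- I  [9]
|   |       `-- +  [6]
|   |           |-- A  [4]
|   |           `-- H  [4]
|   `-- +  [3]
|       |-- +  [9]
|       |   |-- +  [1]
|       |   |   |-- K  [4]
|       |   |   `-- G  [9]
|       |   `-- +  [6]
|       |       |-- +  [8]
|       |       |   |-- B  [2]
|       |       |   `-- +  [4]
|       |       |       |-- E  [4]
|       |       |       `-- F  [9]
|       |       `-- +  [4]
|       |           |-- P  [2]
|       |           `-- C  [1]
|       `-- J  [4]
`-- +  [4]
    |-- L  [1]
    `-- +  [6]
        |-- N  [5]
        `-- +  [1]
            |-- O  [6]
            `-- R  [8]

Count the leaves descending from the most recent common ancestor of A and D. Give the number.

The MRCA of A and D is the node subtending (((M,S),(D,Q)),(I,(A,H))).
That clade contains 7 terminal taxa: A, D, H, I, M, Q, S.

7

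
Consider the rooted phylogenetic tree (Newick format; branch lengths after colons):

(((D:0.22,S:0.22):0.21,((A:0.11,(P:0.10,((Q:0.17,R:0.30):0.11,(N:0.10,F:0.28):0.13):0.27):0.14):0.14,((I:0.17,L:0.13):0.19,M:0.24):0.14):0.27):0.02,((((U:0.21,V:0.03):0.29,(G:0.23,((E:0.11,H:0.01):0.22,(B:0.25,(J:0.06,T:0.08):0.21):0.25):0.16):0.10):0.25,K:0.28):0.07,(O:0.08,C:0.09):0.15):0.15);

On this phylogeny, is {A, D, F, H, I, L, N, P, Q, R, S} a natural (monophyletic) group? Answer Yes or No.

The MRCA of the listed taxa is the root, so the smallest clade containing them is the whole tree.
That clade also contains B, C, E, G, J, K, M, O, T, U, V, which are not in the proposed group, so the group is not monophyletic.

No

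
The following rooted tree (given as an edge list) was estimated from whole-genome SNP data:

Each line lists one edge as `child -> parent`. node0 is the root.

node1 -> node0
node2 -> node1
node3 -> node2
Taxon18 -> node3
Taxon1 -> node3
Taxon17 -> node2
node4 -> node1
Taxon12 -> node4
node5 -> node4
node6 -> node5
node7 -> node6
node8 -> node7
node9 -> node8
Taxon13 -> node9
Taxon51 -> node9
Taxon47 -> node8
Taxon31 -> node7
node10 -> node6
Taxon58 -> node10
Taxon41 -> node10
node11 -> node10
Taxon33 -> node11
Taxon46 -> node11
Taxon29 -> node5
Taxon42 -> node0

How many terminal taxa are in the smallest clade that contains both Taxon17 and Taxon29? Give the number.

The MRCA of Taxon17 and Taxon29 is the node subtending (((Taxon18,Taxon1),Taxon17),(Taxon12,(((((Taxon13,Taxon51),Taxon47),Taxon31),(Taxon58,Taxon41,(Taxon33,Taxon46))),Taxon29))).
That clade contains 13 terminal taxa: Taxon1, Taxon12, Taxon13, Taxon17, Taxon18, Taxon29, Taxon31, Taxon33, Taxon41, Taxon46, Taxon47, Taxon51, Taxon58.

13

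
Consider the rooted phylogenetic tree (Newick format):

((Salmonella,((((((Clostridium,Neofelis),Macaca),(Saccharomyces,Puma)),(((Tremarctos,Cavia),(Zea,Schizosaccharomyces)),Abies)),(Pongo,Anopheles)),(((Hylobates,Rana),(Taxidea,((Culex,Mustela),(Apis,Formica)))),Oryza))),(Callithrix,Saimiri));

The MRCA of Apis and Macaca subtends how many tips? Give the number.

The MRCA of Apis and Macaca is the node subtending ((((((Clostridium,Neofelis),Macaca),(Saccharomyces,Puma)),(((Tremarctos,Cavia),(Zea,Schizosaccharomyces)),Abies)),(Pongo,Anopheles)),(((Hylobates,Rana),(Taxidea,((Culex,Mustela),(Apis,Formica)))),Oryza)).
That clade contains 20 terminal taxa: Abies, Anopheles, Apis, Cavia, Clostridium, Culex, Formica, Hylobates, Macaca, Mustela, Neofelis, Oryza, Pongo, Puma, Rana, Saccharomyces, Schizosaccharomyces, Taxidea, Tremarctos, Zea.

20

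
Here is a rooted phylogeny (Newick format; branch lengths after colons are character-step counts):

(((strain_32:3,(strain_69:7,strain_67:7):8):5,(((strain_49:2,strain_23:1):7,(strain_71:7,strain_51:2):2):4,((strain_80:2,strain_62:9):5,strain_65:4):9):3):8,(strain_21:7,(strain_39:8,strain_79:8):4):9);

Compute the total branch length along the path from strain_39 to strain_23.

The path runs strain_39 → … → MRCA → … → strain_23; the MRCA is the root of the tree.
Branch lengths along that path: 8 + 4 + 9 + 8 + 3 + 4 + 7 + 1 = 44.

44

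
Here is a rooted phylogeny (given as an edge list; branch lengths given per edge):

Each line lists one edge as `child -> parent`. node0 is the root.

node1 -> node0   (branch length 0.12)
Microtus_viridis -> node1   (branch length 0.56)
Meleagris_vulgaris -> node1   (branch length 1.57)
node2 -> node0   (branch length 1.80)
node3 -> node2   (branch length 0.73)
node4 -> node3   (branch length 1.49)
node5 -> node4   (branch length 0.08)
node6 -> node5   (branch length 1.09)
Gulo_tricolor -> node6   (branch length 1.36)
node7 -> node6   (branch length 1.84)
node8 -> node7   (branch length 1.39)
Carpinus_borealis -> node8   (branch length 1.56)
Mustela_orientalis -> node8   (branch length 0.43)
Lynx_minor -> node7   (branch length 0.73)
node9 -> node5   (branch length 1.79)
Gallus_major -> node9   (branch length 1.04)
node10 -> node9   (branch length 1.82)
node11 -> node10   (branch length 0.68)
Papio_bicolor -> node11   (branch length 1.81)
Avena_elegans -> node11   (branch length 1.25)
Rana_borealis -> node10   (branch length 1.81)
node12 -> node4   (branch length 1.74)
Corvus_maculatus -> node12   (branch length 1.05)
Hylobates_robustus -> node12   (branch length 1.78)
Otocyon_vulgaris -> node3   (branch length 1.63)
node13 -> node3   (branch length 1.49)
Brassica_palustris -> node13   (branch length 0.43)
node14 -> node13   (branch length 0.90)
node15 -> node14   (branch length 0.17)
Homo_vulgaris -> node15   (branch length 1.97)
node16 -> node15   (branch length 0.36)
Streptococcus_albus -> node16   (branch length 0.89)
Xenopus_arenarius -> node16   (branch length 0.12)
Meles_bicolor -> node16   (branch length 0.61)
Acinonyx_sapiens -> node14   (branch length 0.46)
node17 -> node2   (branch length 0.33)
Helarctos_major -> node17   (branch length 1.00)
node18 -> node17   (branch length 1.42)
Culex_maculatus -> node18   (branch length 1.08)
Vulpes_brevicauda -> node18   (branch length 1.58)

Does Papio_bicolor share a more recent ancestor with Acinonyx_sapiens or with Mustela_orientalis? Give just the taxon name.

The MRCA of Papio_bicolor and Mustela_orientalis subtends ((Gulo_tricolor,((Carpinus_borealis,Mustela_orientalis),Lynx_minor)),(Gallus_major,((Papio_bicolor,Avena_elegans),Rana_borealis))) (8 taxa).
The MRCA of Papio_bicolor and Acinonyx_sapiens subtends ((((Gulo_tricolor,((Carpinus_borealis,Mustela_orientalis),Lynx_minor)),(Gallus_major,((Papio_bicolor,Avena_elegans),Rana_borealis))),(Corvus_maculatus,Hylobates_robustus)),Otocyon_vulgaris,(Brassica_palustris,((Homo_vulgaris,(Streptococcus_albus,Xenopus_arenarius,Meles_bicolor)),Acinonyx_sapiens))) (17 taxa).
The first is nested inside the second, so Papio_bicolor shares a more recent common ancestor with Mustela_orientalis.

Mustela_orientalis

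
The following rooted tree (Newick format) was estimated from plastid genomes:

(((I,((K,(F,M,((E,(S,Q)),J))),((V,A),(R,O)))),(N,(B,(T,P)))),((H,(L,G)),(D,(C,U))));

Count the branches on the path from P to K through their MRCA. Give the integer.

8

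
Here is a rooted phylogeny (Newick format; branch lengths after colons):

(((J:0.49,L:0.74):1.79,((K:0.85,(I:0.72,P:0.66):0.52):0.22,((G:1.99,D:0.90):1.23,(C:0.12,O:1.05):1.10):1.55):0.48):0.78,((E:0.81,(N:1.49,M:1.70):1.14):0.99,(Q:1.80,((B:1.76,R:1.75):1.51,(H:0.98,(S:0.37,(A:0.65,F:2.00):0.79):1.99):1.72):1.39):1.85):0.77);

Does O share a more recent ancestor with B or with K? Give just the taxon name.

K

The MRCA of O and K subtends ((K,(I,P)),((G,D),(C,O))) (7 taxa).
The MRCA of O and B is the root, subtending the entire tree (19 taxa).
The first is nested inside the second, so O shares a more recent common ancestor with K.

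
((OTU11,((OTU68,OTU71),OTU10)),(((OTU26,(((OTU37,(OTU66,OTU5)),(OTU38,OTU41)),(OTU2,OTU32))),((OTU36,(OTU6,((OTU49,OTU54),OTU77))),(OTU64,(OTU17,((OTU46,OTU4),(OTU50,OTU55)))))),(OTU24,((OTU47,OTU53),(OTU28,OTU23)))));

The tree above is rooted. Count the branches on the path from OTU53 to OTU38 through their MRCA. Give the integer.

The MRCA of OTU53 and OTU38 is the node subtending (((OTU26,(((OTU37,(OTU66,OTU5)),(OTU38,OTU41)),(OTU2,OTU32))),((OTU36,(OTU6,((OTU49,OTU54),OTU77))),(OTU64,(OTU17,((OTU46,OTU4),(OTU50,OTU55)))))),(OTU24,((OTU47,OTU53),(OTU28,OTU23)))).
From OTU53 up to that node: 4 branches. From OTU38 up to the same node: 6 branches. Total: 4 + 6 = 10.

10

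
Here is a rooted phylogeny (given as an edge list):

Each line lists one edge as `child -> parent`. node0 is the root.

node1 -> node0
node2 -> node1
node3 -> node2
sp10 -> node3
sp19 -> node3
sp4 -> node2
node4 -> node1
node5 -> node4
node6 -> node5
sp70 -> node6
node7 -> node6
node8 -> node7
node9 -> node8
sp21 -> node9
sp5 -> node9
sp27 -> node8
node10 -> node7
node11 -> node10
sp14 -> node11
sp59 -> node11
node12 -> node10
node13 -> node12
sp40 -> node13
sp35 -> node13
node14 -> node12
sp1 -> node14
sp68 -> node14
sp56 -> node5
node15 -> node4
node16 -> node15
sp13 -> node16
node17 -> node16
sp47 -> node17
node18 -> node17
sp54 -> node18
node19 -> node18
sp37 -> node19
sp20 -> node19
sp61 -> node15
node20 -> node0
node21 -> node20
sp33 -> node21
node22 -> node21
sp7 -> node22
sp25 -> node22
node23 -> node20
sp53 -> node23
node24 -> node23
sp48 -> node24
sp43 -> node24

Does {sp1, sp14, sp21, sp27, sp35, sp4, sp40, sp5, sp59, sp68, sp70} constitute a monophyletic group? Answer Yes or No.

No

The MRCA of the listed taxa subtends (((sp10,sp19),sp4),(((sp70,(((sp21,sp5),sp27),((sp14,sp59),((sp40,sp35),(sp1,sp68))))),sp56),((sp13,(sp47,(sp54,(sp37,sp20)))),sp61))).
That clade also contains sp10, sp13, sp19, sp20, sp37, sp47, sp54, sp56, sp61, which are not in the proposed group, so the group is not monophyletic.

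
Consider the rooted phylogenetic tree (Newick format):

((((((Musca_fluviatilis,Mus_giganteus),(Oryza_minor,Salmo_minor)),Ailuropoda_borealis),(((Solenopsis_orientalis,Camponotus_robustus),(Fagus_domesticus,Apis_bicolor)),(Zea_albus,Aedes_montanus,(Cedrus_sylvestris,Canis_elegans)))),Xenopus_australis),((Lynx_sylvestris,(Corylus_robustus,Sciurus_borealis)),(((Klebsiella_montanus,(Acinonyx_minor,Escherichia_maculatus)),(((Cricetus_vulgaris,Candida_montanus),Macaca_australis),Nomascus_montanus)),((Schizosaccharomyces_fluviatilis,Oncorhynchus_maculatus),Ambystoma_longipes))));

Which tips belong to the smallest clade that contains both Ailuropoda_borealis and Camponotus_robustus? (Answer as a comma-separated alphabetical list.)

Aedes_montanus, Ailuropoda_borealis, Apis_bicolor, Camponotus_robustus, Canis_elegans, Cedrus_sylvestris, Fagus_domesticus, Mus_giganteus, Musca_fluviatilis, Oryza_minor, Salmo_minor, Solenopsis_orientalis, Zea_albus

Tracing Ailuropoda_borealis: it sits inside (((Musca_fluviatilis,Mus_giganteus),(Oryza_minor,Salmo_minor)),Ailuropoda_borealis).
Tracing Camponotus_robustus: it sits inside (Solenopsis_orientalis,Camponotus_robustus).
The smallest clade enclosing both is ((((Musca_fluviatilis,Mus_giganteus),(Oryza_minor,Salmo_minor)),Ailuropoda_borealis),(((Solenopsis_orientalis,Camponotus_robustus),(Fagus_domesticus,Apis_bicolor)),(Zea_albus,Aedes_montanus,(Cedrus_sylvestris,Canis_elegans)))); the answer is its 13 terminal taxa in alphabetical order.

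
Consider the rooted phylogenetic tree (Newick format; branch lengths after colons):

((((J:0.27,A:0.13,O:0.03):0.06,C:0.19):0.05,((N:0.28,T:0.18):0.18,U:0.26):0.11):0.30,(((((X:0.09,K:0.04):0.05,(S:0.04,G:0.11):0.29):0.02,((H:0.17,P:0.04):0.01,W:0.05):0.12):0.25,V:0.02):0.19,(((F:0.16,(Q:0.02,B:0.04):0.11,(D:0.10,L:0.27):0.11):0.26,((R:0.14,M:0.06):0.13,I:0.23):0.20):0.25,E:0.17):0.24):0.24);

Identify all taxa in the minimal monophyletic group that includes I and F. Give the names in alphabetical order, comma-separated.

Tracing I: it sits inside ((R,M),I).
Tracing F: it sits inside (F,(Q,B),(D,L)).
The smallest clade enclosing both is ((F,(Q,B),(D,L)),((R,M),I)); the answer is its 8 terminal taxa in alphabetical order.

B, D, F, I, L, M, Q, R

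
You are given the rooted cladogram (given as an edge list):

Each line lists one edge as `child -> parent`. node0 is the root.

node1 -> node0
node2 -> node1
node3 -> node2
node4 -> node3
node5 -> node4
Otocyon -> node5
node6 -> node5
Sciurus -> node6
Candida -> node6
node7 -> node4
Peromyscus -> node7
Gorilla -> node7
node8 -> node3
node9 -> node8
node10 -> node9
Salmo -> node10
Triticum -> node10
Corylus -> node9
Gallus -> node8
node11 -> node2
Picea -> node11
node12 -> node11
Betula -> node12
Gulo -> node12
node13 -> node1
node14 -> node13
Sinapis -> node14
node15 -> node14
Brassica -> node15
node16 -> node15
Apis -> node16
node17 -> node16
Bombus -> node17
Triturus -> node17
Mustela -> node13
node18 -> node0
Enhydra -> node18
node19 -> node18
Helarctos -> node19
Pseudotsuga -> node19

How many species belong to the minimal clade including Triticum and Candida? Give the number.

9

The MRCA of Triticum and Candida is the node subtending (((Otocyon,(Sciurus,Candida)),(Peromyscus,Gorilla)),(((Salmo,Triticum),Corylus),Gallus)).
That clade contains 9 terminal taxa: Candida, Corylus, Gallus, Gorilla, Otocyon, Peromyscus, Salmo, Sciurus, Triticum.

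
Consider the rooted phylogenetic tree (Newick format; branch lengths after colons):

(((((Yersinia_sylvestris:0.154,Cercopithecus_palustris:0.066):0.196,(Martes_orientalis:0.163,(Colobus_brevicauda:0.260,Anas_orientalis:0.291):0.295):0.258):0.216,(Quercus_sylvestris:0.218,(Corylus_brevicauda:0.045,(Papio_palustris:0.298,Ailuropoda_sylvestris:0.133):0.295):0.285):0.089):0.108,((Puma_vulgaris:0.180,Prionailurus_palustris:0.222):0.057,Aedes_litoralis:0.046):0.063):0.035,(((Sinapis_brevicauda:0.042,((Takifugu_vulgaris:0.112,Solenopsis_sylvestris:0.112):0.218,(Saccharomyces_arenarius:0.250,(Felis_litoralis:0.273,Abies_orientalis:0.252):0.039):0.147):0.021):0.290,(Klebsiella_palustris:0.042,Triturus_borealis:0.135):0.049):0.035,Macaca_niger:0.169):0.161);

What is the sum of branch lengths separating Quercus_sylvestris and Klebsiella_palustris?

0.737

The path runs Quercus_sylvestris → … → MRCA → … → Klebsiella_palustris; the MRCA is the root of the tree.
Branch lengths along that path: 0.218 + 0.089 + 0.108 + 0.035 + 0.161 + 0.035 + 0.049 + 0.042 = 0.737.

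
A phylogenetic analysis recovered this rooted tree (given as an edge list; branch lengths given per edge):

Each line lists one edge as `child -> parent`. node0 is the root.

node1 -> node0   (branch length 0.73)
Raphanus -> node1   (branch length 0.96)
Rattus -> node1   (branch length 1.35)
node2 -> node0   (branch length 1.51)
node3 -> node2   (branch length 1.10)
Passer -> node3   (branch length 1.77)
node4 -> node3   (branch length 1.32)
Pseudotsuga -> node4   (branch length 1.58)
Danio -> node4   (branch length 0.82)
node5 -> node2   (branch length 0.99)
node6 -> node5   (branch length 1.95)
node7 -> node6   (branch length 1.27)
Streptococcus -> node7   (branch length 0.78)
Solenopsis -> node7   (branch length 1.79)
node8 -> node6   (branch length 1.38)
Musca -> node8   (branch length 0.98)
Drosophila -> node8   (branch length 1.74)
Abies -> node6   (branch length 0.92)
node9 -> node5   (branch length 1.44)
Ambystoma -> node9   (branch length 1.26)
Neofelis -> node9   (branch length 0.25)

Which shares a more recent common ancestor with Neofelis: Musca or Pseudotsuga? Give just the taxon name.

Musca

The MRCA of Neofelis and Musca subtends (((Streptococcus,Solenopsis),(Musca,Drosophila),Abies),(Ambystoma,Neofelis)) (7 taxa).
The MRCA of Neofelis and Pseudotsuga subtends ((Passer,(Pseudotsuga,Danio)),(((Streptococcus,Solenopsis),(Musca,Drosophila),Abies),(Ambystoma,Neofelis))) (10 taxa).
The first is nested inside the second, so Neofelis shares a more recent common ancestor with Musca.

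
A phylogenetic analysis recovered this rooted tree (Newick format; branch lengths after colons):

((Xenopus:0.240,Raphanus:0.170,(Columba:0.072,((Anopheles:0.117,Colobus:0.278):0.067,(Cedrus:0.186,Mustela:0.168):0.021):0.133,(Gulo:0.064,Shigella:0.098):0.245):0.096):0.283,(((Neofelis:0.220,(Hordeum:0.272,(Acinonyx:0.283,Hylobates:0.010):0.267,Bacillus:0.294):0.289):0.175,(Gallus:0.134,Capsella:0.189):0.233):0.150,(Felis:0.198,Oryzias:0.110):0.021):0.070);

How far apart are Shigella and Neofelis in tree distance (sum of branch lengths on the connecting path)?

The path runs Shigella → … → MRCA → … → Neofelis; the MRCA is the root of the tree.
Branch lengths along that path: 0.098 + 0.245 + 0.096 + 0.283 + 0.070 + 0.150 + 0.175 + 0.220 = 1.337.

1.337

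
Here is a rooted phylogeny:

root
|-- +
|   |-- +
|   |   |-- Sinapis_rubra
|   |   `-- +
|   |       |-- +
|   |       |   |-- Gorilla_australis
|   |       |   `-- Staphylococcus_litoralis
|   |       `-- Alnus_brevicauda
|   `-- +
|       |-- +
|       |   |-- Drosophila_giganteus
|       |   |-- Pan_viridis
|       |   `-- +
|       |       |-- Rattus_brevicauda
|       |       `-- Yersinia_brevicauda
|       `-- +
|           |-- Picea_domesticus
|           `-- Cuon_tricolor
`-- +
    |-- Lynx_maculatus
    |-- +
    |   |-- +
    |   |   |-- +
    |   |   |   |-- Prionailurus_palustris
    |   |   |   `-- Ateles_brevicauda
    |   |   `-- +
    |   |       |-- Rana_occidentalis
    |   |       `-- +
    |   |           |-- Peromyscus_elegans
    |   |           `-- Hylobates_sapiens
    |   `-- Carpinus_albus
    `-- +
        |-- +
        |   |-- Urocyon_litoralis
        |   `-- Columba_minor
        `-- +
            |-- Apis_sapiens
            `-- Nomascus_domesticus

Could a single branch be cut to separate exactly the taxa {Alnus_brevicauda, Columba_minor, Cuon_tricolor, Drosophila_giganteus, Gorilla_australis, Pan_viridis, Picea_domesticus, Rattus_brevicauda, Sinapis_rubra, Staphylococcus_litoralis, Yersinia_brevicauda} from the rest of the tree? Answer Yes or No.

No

The MRCA of the listed taxa is the root, so the smallest clade containing them is the whole tree.
That clade also contains Apis_sapiens, Ateles_brevicauda, Carpinus_albus, Hylobates_sapiens, Lynx_maculatus, Nomascus_domesticus, Peromyscus_elegans, Prionailurus_palustris, Rana_occidentalis, Urocyon_litoralis, which are not in the proposed group, so the group is not monophyletic.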